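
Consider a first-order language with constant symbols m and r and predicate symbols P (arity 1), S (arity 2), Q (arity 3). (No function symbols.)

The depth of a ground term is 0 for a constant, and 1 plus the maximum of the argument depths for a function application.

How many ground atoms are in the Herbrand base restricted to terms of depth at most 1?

14

First count ground terms of depth ≤ 1.
With no function symbols every ground term is a constant, so there are exactly 2 ground terms at every depth bound.
N_0 = 2
N_1 = 2
So |H| = 2.
A ground atom is a predicate applied to a tuple of terms from H, so the count is the sum over predicates of |H|^arity:
  P: 2;  S: 2^2 = 4;  Q: 2^3 = 8
Total ground atoms: 2 + 4 + 8 = 14.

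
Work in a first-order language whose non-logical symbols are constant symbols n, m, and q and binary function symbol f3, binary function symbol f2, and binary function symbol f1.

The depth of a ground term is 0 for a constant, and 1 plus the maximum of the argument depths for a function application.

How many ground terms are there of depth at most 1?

If N_k denotes the number of depth-≤k ground terms, the 3 constants give N_0 = 3, and each function symbol of arity r contributes N_{k-1}^r new terms at level k: N_k = 3 + N_{k-1}^2 + N_{k-1}^2 + N_{k-1}^2.
N_0 = 3
N_1 = 3 + 3^2 + 3^2 + 3^2 = 30

30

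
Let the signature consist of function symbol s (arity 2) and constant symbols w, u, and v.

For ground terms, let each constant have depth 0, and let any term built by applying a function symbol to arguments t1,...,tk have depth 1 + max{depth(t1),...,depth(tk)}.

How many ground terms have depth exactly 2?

135

Count level by level. With function symbols s/2, the terms of depth ≤ k are the 3 constants together with each function applied to depth-≤(k−1) tuples, so N_k = 3 + N_{k-1}^2.
N_0 = 3
N_1 = 3 + 3^2 = 12
N_2 = 3 + 12^2 = 147
Terms of depth exactly 2: N_2 − N_1 = 147 − 12 = 135.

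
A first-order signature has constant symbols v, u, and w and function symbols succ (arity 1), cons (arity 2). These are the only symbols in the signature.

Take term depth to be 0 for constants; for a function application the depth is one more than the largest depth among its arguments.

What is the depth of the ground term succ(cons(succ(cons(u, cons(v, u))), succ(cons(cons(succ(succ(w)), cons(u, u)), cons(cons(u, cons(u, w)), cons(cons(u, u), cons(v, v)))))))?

7

depth(cons(v, u)) = 1 + max(0, 0) = 1
depth(cons(u, cons(v, u))) = 1 + max(0, 1) = 2
depth(succ(cons(u, cons(v, u)))) = 1 + depth(cons(u, cons(v, u))) = 1 + 2 = 3
depth(succ(w)) = 1 + depth(w) = 1 + 0 = 1
depth(succ(succ(w))) = 1 + depth(succ(w)) = 1 + 1 = 2
depth(cons(u, u)) = 1 + max(0, 0) = 1
depth(cons(succ(succ(w)), cons(u, u))) = 1 + max(2, 1) = 3
depth(cons(u, w)) = 1 + max(0, 0) = 1
depth(cons(u, cons(u, w))) = 1 + max(0, 1) = 2
depth(cons(v, v)) = 1 + max(0, 0) = 1
depth(cons(cons(u, u), cons(v, v))) = 1 + max(1, 1) = 2
depth(cons(cons(u, cons(u, w)), cons(cons(u, u), cons(v, v)))) = 1 + max(2, 2) = 3
depth(cons(cons(succ(succ(w)), cons(u, u)), cons(cons(u, cons(u, w)), cons(cons(u, u), cons(v, v))))) = 1 + max(3, 3) = 4
depth(succ(cons(cons(succ(succ(w)), cons(u, u)), cons(cons(u, cons(u, w)), cons(cons(u, u), cons(v, v)))))) = 1 + depth(cons(cons(succ(succ(w)), cons(u, u)), cons(cons(u, cons(u, w)), cons(cons(u, u), cons(v, v))))) = 1 + 4 = 5
depth(cons(succ(cons(u, cons(v, u))), succ(cons(cons(succ(succ(w)), cons(u, u)), cons(cons(u, cons(u, w)), cons(cons(u, u), cons(v, v))))))) = 1 + max(3, 5) = 6
depth(succ(cons(succ(cons(u, cons(v, u))), succ(cons(cons(succ(succ(w)), cons(u, u)), cons(cons(u, cons(u, w)), cons(cons(u, u), cons(v, v)))))))) = 1 + depth(cons(succ(cons(u, cons(v, u))), succ(cons(cons(succ(succ(w)), cons(u, u)), cons(cons(u, cons(u, w)), cons(cons(u, u), cons(v, v))))))) = 1 + 6 = 7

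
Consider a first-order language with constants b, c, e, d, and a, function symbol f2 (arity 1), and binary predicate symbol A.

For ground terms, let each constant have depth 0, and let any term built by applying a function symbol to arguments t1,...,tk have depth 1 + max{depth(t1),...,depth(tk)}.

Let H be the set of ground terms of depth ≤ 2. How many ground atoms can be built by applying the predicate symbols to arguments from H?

225

First count ground terms of depth ≤ 2.
Count level by level. With function symbols f2/1, the terms of depth ≤ k are the 5 constants together with each function applied to depth-≤(k−1) tuples, so N_k = 5 + N_{k-1}.
N_0 = 5
N_1 = 5 + 5 = 10
N_2 = 5 + 10 = 15
So |H| = 15.
Ground atoms are formed by filling each argument slot of a predicate with a term from H, so an r-ary predicate gives |H|^r atoms:
  A: 15^2 = 225
Total ground atoms: 225.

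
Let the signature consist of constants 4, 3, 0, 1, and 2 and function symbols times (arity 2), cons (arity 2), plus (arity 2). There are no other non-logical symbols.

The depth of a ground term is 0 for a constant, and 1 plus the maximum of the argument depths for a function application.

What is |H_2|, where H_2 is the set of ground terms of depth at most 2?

19205

Let N_k = |{terms of depth ≤ k}|. Then N_0 = 5 and N_k = 5 + N_{k-1}^2 + N_{k-1}^2 + N_{k-1}^2 for k ≥ 1 (one summand per function symbol, arity giving the exponent).
N_0 = 5
N_1 = 5 + 5^2 + 5^2 + 5^2 = 80
N_2 = 5 + 80^2 + 80^2 + 80^2 = 19205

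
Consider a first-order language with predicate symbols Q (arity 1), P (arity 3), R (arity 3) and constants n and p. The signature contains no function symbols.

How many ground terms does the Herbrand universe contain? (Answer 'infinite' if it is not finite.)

There are no function symbols, so every ground term is one of the 2 constants.
The Herbrand universe is {n, p}, which is finite with 2 elements.

2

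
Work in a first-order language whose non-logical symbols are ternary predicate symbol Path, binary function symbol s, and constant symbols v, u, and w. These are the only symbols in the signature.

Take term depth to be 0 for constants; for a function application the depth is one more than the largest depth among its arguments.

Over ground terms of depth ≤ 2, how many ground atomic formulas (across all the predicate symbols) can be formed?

3176523

First count ground terms of depth ≤ 2.
If N_k denotes the number of depth-≤k ground terms, the 3 constants give N_0 = 3, and each function symbol of arity r contributes N_{k-1}^r new terms at level k: N_k = 3 + N_{k-1}^2.
N_0 = 3
N_1 = 3 + 3^2 = 12
N_2 = 3 + 12^2 = 147
So |H| = 147.
Each predicate of arity r yields |H|^r ground atoms (one per choice of an r-tuple from H):
  Path: 147^3 = 3176523
Total ground atoms: 3176523.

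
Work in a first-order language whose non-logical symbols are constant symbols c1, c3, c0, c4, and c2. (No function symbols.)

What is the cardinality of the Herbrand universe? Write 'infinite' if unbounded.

There are no function symbols, so every ground term is one of the 5 constants.
The Herbrand universe is {c1, c3, c0, c4, c2}, which is finite with 5 elements.

5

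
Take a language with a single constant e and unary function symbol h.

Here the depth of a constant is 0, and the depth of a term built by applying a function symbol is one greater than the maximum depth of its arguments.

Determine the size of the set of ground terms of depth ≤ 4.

5

Count level by level. With function symbols h/1, the terms of depth ≤ k are the 1 constant together with each function applied to depth-≤(k−1) tuples, so N_k = 1 + N_{k-1}.
N_0 = 1
N_1 = 1 + 1 = 2
N_2 = 1 + 2 = 3
N_3 = 1 + 3 = 4
N_4 = 1 + 4 = 5
Explicitly: e, h(e), h(h(e)), h(h(h(e))), h(h(h(h(e)))).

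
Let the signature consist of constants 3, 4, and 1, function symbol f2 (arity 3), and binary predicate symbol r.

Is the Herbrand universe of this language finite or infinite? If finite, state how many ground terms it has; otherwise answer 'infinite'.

The signature has at least one function symbol (f2, arity 3) and at least one constant (3).
Iterating f2 gives infinitely many distinct ground terms: 3, f2(3, 3, 3), f2(f2(3, 3, 3), f2(3, 3, 3), f2(3, 3, 3)), ...
So the Herbrand universe is infinite.

infinite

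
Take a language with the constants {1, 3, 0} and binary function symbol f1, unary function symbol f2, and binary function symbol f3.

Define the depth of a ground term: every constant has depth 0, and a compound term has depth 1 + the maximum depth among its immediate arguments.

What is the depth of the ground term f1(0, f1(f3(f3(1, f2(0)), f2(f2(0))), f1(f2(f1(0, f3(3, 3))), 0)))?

depth(f2(0)) = 1 + depth(0) = 1 + 0 = 1
depth(f3(1, f2(0))) = 1 + max(0, 1) = 2
depth(f2(f2(0))) = 1 + depth(f2(0)) = 1 + 1 = 2
depth(f3(f3(1, f2(0)), f2(f2(0)))) = 1 + max(2, 2) = 3
depth(f3(3, 3)) = 1 + max(0, 0) = 1
depth(f1(0, f3(3, 3))) = 1 + max(0, 1) = 2
depth(f2(f1(0, f3(3, 3)))) = 1 + depth(f1(0, f3(3, 3))) = 1 + 2 = 3
depth(f1(f2(f1(0, f3(3, 3))), 0)) = 1 + max(3, 0) = 4
depth(f1(f3(f3(1, f2(0)), f2(f2(0))), f1(f2(f1(0, f3(3, 3))), 0))) = 1 + max(3, 4) = 5
depth(f1(0, f1(f3(f3(1, f2(0)), f2(f2(0))), f1(f2(f1(0, f3(3, 3))), 0)))) = 1 + max(0, 5) = 6

6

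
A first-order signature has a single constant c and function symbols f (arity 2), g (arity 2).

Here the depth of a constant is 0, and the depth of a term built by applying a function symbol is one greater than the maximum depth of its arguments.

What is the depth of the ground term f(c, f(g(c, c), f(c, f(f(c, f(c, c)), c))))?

6

depth(g(c, c)) = 1 + max(0, 0) = 1
depth(f(c, c)) = 1 + max(0, 0) = 1
depth(f(c, f(c, c))) = 1 + max(0, 1) = 2
depth(f(f(c, f(c, c)), c)) = 1 + max(2, 0) = 3
depth(f(c, f(f(c, f(c, c)), c))) = 1 + max(0, 3) = 4
depth(f(g(c, c), f(c, f(f(c, f(c, c)), c)))) = 1 + max(1, 4) = 5
depth(f(c, f(g(c, c), f(c, f(f(c, f(c, c)), c))))) = 1 + max(0, 5) = 6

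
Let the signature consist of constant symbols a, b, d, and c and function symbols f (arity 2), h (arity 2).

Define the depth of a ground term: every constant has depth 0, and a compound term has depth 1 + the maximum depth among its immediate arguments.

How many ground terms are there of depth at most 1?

36

Count level by level. With function symbols f/2, h/2, the terms of depth ≤ k are the 4 constants together with each function applied to depth-≤(k−1) tuples, so N_k = 4 + N_{k-1}^2 + N_{k-1}^2.
N_0 = 4
N_1 = 4 + 4^2 + 4^2 = 36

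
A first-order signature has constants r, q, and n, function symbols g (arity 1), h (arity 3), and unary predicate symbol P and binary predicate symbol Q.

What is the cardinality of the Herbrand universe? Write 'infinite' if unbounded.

infinite

The signature has at least one function symbol (g, arity 1) and at least one constant (r).
Iterating g gives infinitely many distinct ground terms: r, g(r), g(g(r)), ...
So the Herbrand universe is infinite.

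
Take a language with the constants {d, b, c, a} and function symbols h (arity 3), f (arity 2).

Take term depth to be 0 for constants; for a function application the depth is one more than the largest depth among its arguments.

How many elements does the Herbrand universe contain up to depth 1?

If N_k denotes the number of depth-≤k ground terms, the 4 constants give N_0 = 4, and each function symbol of arity r contributes N_{k-1}^r new terms at level k: N_k = 4 + N_{k-1}^3 + N_{k-1}^2.
N_0 = 4
N_1 = 4 + 4^3 + 4^2 = 84

84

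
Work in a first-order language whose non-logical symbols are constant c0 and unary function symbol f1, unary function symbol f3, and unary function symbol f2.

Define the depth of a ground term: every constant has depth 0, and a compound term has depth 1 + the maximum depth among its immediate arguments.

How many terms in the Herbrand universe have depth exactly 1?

3

If N_k denotes the number of depth-≤k ground terms, the 1 constant gives N_0 = 1, and each function symbol of arity r contributes N_{k-1}^r new terms at level k: N_k = 1 + N_{k-1} + N_{k-1} + N_{k-1}.
N_0 = 1
N_1 = 1 + 1 + 1 + 1 = 4
Terms of depth exactly 1: N_1 − N_0 = 4 − 1 = 3.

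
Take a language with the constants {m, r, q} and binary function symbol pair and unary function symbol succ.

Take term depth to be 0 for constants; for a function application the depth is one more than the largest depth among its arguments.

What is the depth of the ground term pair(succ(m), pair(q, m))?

depth(succ(m)) = 1 + depth(m) = 1 + 0 = 1
depth(pair(q, m)) = 1 + max(0, 0) = 1
depth(pair(succ(m), pair(q, m))) = 1 + max(1, 1) = 2

2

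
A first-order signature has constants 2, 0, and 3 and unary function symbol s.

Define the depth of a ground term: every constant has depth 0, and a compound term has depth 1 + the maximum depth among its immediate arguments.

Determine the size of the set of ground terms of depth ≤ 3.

12

Let N_k count ground terms of depth at most k. Each non-constant term of depth ≤ k is some function symbol applied to depth-≤(k−1) arguments, giving N_k = 3 + N_{k-1}.
N_0 = 3
N_1 = 3 + 3 = 6
N_2 = 3 + 6 = 9
N_3 = 3 + 9 = 12
Explicitly: 2, 0, 3, s(2), s(0), s(3), s(s(2)), s(s(0)), s(s(3)), s(s(s(2))), s(s(s(0))), s(s(s(3))).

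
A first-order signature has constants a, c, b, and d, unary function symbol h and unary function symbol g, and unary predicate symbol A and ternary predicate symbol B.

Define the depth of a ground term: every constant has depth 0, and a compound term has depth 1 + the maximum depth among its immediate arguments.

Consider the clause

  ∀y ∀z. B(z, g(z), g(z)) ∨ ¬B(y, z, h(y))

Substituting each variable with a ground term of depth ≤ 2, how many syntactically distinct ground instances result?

784

Ground terms of depth ≤ 2:
  Let N_k = |{terms of depth ≤ k}|. Then N_0 = 4 and N_k = 4 + N_{k-1} + N_{k-1} for k ≥ 1 (one summand per function symbol, arity giving the exponent).
  N_0 = 4
  N_1 = 4 + 4 + 4 = 12
  N_2 = 4 + 12 + 12 = 28
So there are 28 ground terms available for substitution.
Each of y, z ranges independently over the available ground terms, and distinct assignments produce distinct instances.
Number of ground instances = 28^2 = 784.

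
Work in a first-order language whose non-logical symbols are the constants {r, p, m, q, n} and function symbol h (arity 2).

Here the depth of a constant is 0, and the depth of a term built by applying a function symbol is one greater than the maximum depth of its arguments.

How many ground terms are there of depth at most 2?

905

If N_k denotes the number of depth-≤k ground terms, the 5 constants give N_0 = 5, and each function symbol of arity r contributes N_{k-1}^r new terms at level k: N_k = 5 + N_{k-1}^2.
N_0 = 5
N_1 = 5 + 5^2 = 30
N_2 = 5 + 30^2 = 905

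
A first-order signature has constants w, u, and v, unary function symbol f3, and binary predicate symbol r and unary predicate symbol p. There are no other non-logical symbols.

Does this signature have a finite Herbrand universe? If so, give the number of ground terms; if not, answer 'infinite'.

infinite

The signature has at least one function symbol (f3, arity 1) and at least one constant (w).
Iterating f3 gives infinitely many distinct ground terms: w, f3(w), f3(f3(w)), ...
So the Herbrand universe is infinite.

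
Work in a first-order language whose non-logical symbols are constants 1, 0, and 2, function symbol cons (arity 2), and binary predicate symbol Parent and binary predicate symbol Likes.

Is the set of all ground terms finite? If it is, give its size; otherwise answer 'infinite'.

infinite

The signature has at least one function symbol (cons, arity 2) and at least one constant (1).
Iterating cons gives infinitely many distinct ground terms: 1, cons(1, 1), cons(cons(1, 1), cons(1, 1)), ...
So the Herbrand universe is infinite.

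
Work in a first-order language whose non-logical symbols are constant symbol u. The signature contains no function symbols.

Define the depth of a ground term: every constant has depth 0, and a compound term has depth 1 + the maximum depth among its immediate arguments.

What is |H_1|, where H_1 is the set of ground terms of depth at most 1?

With no function symbols every ground term is a constant, so there is exactly 1 ground term at every depth bound.
N_0 = 1
N_1 = 1
Explicitly: u.

1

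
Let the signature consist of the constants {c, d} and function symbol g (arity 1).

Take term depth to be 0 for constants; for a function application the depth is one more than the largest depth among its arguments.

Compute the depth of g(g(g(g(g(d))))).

5

depth(g(d)) = 1 + depth(d) = 1 + 0 = 1
depth(g(g(d))) = 1 + depth(g(d)) = 1 + 1 = 2
depth(g(g(g(d)))) = 1 + depth(g(g(d))) = 1 + 2 = 3
depth(g(g(g(g(d))))) = 1 + depth(g(g(g(d)))) = 1 + 3 = 4
depth(g(g(g(g(g(d)))))) = 1 + depth(g(g(g(g(d))))) = 1 + 4 = 5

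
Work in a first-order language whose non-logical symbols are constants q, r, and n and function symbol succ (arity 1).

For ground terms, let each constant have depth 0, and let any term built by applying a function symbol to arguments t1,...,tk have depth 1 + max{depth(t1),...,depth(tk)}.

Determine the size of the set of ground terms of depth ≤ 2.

Count level by level. With function symbols succ/1, the terms of depth ≤ k are the 3 constants together with each function applied to depth-≤(k−1) tuples, so N_k = 3 + N_{k-1}.
N_0 = 3
N_1 = 3 + 3 = 6
N_2 = 3 + 6 = 9
Explicitly: q, r, n, succ(q), succ(r), succ(n), succ(succ(q)), succ(succ(r)), succ(succ(n)).

9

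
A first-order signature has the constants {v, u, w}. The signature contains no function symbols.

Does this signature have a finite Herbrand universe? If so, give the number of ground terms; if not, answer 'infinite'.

3

There are no function symbols, so every ground term is one of the 3 constants.
The Herbrand universe is {v, u, w}, which is finite with 3 elements.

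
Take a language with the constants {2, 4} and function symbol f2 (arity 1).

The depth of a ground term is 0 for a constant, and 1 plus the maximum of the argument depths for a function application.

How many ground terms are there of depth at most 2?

6

Write N_k for the number of ground terms of depth ≤ k. A term of depth ≤ k is either a constant or a function symbol applied to arguments of depth ≤ k−1, so N_k = 2 + N_{k-1}.
N_0 = 2
N_1 = 2 + 2 = 4
N_2 = 2 + 4 = 6
Explicitly: 2, 4, f2(2), f2(4), f2(f2(2)), f2(f2(4)).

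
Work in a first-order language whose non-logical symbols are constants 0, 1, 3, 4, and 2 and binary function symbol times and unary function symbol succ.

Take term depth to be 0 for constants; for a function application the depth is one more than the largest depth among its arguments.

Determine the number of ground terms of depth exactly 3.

Let N_k = |{terms of depth ≤ k}|. Then N_0 = 5 and N_k = 5 + N_{k-1}^2 + N_{k-1} for k ≥ 1 (one summand per function symbol, arity giving the exponent).
N_0 = 5
N_1 = 5 + 5^2 + 5 = 35
N_2 = 5 + 35^2 + 35 = 1265
N_3 = 5 + 1265^2 + 1265 = 1601495
Terms of depth exactly 3: N_3 − N_2 = 1601495 − 1265 = 1600230.

1600230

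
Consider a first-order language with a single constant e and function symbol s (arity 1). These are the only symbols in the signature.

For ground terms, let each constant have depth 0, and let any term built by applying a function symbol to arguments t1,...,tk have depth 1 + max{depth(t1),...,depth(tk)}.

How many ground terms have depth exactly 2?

Let N_k = |{terms of depth ≤ k}|. Then N_0 = 1 and N_k = 1 + N_{k-1} for k ≥ 1 (one summand per function symbol, arity giving the exponent).
N_0 = 1
N_1 = 1 + 1 = 2
N_2 = 1 + 2 = 3
Terms of depth exactly 2: N_2 − N_1 = 3 − 2 = 1.

1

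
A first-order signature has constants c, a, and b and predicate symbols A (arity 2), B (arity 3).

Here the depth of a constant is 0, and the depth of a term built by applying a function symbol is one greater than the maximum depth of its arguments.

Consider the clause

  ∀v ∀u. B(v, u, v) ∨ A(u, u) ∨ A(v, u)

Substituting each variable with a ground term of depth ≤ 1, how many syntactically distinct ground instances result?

9

Ground terms of depth ≤ 1:
  With no function symbols every ground term is a constant, so there are exactly 3 ground terms at every depth bound.
  N_0 = 3
  N_1 = 3
  Explicitly: c, a, b.
So there are 3 ground terms available for substitution.
There are 2 variables to instantiate (v, u), each occurring in at least one literal, so different choices give different ground instances.
Number of ground instances = 3^2 = 9.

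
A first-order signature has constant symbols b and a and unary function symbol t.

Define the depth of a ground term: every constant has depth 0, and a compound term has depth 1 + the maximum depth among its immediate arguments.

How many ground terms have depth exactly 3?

Let N_k count ground terms of depth at most k. Each non-constant term of depth ≤ k is some function symbol applied to depth-≤(k−1) arguments, giving N_k = 2 + N_{k-1}.
N_0 = 2
N_1 = 2 + 2 = 4
N_2 = 2 + 4 = 6
N_3 = 2 + 6 = 8
Terms of depth exactly 3: N_3 − N_2 = 8 − 6 = 2.

2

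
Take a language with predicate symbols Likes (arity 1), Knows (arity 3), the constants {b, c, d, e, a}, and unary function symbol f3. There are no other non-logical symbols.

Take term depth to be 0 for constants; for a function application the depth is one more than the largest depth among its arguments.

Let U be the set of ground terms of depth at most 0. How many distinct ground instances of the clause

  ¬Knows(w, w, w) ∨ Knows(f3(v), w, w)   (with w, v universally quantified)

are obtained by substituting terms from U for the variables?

25

Ground terms of depth ≤ 0:
  Write N_k for the number of ground terms of depth ≤ k. A term of depth ≤ k is either a constant or a function symbol applied to arguments of depth ≤ k−1, so N_k = 5 + N_{k-1}.
  N_0 = 5
  Explicitly: b, c, d, e, a.
So there are 5 ground terms available for substitution.
The clause has 2 distinct variables (w, v), each appearing in the body. In the free term algebra distinct substitutions yield syntactically distinct ground instances.
Number of ground instances = 5^2 = 25.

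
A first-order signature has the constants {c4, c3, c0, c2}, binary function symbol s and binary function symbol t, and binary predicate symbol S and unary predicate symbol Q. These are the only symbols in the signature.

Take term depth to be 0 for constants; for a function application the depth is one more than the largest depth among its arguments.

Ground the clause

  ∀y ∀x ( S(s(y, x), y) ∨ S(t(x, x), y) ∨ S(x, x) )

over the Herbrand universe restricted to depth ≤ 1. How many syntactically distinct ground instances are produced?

Ground terms of depth ≤ 1:
  Write N_k for the number of ground terms of depth ≤ k. A term of depth ≤ k is either a constant or a function symbol applied to arguments of depth ≤ k−1, so N_k = 4 + N_{k-1}^2 + N_{k-1}^2.
  N_0 = 4
  N_1 = 4 + 4^2 + 4^2 = 36
So there are 36 ground terms available for substitution.
The clause has 2 distinct variables (y, x), each appearing in the body. In the free term algebra distinct substitutions yield syntactically distinct ground instances.
Number of ground instances = 36^2 = 1296.

1296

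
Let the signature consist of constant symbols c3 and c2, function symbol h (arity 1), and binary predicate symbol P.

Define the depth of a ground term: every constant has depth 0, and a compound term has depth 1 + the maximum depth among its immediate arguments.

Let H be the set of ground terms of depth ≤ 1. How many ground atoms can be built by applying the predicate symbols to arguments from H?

First count ground terms of depth ≤ 1.
Let N_k = |{terms of depth ≤ k}|. Then N_0 = 2 and N_k = 2 + N_{k-1} for k ≥ 1 (one summand per function symbol, arity giving the exponent).
N_0 = 2
N_1 = 2 + 2 = 4
So |H| = 4.
Ground atoms are formed by filling each argument slot of a predicate with a term from H, so an r-ary predicate gives |H|^r atoms:
  P: 4^2 = 16
Total ground atoms: 16.

16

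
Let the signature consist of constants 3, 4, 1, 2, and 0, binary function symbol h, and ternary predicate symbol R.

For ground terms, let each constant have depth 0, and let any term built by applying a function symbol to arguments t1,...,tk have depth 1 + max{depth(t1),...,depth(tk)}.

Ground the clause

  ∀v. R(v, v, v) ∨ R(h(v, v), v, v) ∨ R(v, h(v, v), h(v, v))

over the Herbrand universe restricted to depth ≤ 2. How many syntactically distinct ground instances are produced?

905

Ground terms of depth ≤ 2:
  Write N_k for the number of ground terms of depth ≤ k. A term of depth ≤ k is either a constant or a function symbol applied to arguments of depth ≤ k−1, so N_k = 5 + N_{k-1}^2.
  N_0 = 5
  N_1 = 5 + 5^2 = 30
  N_2 = 5 + 30^2 = 905
So there are 905 ground terms available for substitution.
The variable v ranges independently over the available ground terms, and distinct assignments produce distinct instances.
Number of ground instances = 905.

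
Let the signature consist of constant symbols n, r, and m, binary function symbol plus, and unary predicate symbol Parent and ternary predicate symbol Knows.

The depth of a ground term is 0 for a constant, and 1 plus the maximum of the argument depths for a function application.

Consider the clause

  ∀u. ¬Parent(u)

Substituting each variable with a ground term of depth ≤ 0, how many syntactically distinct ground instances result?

Ground terms of depth ≤ 0:
  If N_k denotes the number of depth-≤k ground terms, the 3 constants give N_0 = 3, and each function symbol of arity r contributes N_{k-1}^r new terms at level k: N_k = 3 + N_{k-1}^2.
  N_0 = 3
So there are 3 ground terms available for substitution.
The clause has 1 distinct variable (u), which appears in the body. In the free term algebra distinct substitutions yield syntactically distinct ground instances.
Number of ground instances = 3.

3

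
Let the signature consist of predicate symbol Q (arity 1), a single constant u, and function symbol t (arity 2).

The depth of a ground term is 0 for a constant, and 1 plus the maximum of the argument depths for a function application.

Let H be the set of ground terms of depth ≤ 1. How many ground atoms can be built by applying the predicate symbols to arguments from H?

2

First count ground terms of depth ≤ 1.
Write N_k for the number of ground terms of depth ≤ k. A term of depth ≤ k is either a constant or a function symbol applied to arguments of depth ≤ k−1, so N_k = 1 + N_{k-1}^2.
N_0 = 1
N_1 = 1 + 1^2 = 2
Explicitly: u, t(u, u).
So |H| = 2.
A ground atom is a predicate applied to a tuple of terms from H, so the count is the sum over predicates of |H|^arity:
  Q: 2
Total ground atoms: 2.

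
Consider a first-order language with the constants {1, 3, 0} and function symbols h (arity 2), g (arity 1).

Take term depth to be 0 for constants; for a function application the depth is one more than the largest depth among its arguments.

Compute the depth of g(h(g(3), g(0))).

3

depth(g(3)) = 1 + depth(3) = 1 + 0 = 1
depth(g(0)) = 1 + depth(0) = 1 + 0 = 1
depth(h(g(3), g(0))) = 1 + max(1, 1) = 2
depth(g(h(g(3), g(0)))) = 1 + depth(h(g(3), g(0))) = 1 + 2 = 3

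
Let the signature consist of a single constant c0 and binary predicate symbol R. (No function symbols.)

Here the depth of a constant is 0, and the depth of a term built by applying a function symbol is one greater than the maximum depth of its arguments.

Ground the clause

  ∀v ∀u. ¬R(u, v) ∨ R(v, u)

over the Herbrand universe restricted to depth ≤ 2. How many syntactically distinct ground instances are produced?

1

Ground terms of depth ≤ 2:
  With no function symbols every ground term is a constant, so there is exactly 1 ground term at every depth bound.
  N_0 = 1
  N_1 = 1
  N_2 = 1
  Explicitly: c0.
So there is exactly 1 ground term available for substitution.
The body mentions every one of the 2 quantified variables; since ground terms form a free algebra, no two substitutions collapse to the same formula.
Number of ground instances = 1^2 = 1.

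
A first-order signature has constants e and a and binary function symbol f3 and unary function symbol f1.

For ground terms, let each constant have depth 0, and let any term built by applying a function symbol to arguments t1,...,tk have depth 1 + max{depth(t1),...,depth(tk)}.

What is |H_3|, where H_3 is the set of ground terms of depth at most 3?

5552

Count level by level. With function symbols f3/2, f1/1, the terms of depth ≤ k are the 2 constants together with each function applied to depth-≤(k−1) tuples, so N_k = 2 + N_{k-1}^2 + N_{k-1}.
N_0 = 2
N_1 = 2 + 2^2 + 2 = 8
N_2 = 2 + 8^2 + 8 = 74
N_3 = 2 + 74^2 + 74 = 5552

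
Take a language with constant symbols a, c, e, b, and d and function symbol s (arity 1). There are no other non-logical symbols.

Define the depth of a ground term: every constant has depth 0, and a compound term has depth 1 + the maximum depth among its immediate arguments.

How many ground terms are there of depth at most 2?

If N_k denotes the number of depth-≤k ground terms, the 5 constants give N_0 = 5, and each function symbol of arity r contributes N_{k-1}^r new terms at level k: N_k = 5 + N_{k-1}.
N_0 = 5
N_1 = 5 + 5 = 10
N_2 = 5 + 10 = 15

15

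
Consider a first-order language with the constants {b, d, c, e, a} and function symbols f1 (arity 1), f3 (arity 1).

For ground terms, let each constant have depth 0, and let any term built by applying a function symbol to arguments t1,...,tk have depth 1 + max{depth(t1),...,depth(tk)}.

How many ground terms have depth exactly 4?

Let N_k count ground terms of depth at most k. Each non-constant term of depth ≤ k is some function symbol applied to depth-≤(k−1) arguments, giving N_k = 5 + N_{k-1} + N_{k-1}.
N_0 = 5
N_1 = 5 + 5 + 5 = 15
N_2 = 5 + 15 + 15 = 35
N_3 = 5 + 35 + 35 = 75
N_4 = 5 + 75 + 75 = 155
Terms of depth exactly 4: N_4 − N_3 = 155 − 75 = 80.

80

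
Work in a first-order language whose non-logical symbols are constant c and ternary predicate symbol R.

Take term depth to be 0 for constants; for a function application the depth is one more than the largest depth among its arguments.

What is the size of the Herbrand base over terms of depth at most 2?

First count ground terms of depth ≤ 2.
With no function symbols every ground term is a constant, so there is exactly 1 ground term at every depth bound.
N_0 = 1
N_1 = 1
N_2 = 1
So |H| = 1.
Each predicate of arity r yields |H|^r ground atoms (one per choice of an r-tuple from H):
  R: 1^3 = 1
Total ground atoms: 1.

1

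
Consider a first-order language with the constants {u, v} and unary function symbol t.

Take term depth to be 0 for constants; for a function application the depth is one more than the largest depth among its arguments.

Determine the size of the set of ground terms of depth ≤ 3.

Let N_k count ground terms of depth at most k. Each non-constant term of depth ≤ k is some function symbol applied to depth-≤(k−1) arguments, giving N_k = 2 + N_{k-1}.
N_0 = 2
N_1 = 2 + 2 = 4
N_2 = 2 + 4 = 6
N_3 = 2 + 6 = 8
Explicitly: u, v, t(u), t(v), t(t(u)), t(t(v)), t(t(t(u))), t(t(t(v))).

8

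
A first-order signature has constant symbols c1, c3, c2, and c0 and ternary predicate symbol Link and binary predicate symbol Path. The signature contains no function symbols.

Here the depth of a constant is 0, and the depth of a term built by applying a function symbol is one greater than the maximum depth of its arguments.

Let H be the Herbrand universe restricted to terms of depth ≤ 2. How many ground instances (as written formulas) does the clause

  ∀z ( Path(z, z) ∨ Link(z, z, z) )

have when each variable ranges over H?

Ground terms of depth ≤ 2:
  With no function symbols every ground term is a constant, so there are exactly 4 ground terms at every depth bound.
  N_0 = 4
  N_1 = 4
  N_2 = 4
  Explicitly: c1, c3, c2, c0.
So there are 4 ground terms available for substitution.
There is 1 variable to instantiate (z),  occurring in at least one literal, so different choices give different ground instances.
Number of ground instances = 4.

4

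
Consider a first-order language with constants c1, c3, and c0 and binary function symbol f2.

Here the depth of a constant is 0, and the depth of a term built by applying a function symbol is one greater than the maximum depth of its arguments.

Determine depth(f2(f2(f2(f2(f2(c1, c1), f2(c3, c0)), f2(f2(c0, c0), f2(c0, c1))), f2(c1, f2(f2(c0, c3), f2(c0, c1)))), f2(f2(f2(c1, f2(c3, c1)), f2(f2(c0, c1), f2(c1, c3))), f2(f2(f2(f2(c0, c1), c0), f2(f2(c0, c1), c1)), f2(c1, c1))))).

depth(f2(c1, c1)) = 1 + max(0, 0) = 1
depth(f2(c3, c0)) = 1 + max(0, 0) = 1
depth(f2(f2(c1, c1), f2(c3, c0))) = 1 + max(1, 1) = 2
depth(f2(c0, c0)) = 1 + max(0, 0) = 1
depth(f2(c0, c1)) = 1 + max(0, 0) = 1
depth(f2(f2(c0, c0), f2(c0, c1))) = 1 + max(1, 1) = 2
depth(f2(f2(f2(c1, c1), f2(c3, c0)), f2(f2(c0, c0), f2(c0, c1)))) = 1 + max(2, 2) = 3
depth(f2(c0, c3)) = 1 + max(0, 0) = 1
depth(f2(f2(c0, c3), f2(c0, c1))) = 1 + max(1, 1) = 2
depth(f2(c1, f2(f2(c0, c3), f2(c0, c1)))) = 1 + max(0, 2) = 3
depth(f2(f2(f2(f2(c1, c1), f2(c3, c0)), f2(f2(c0, c0), f2(c0, c1))), f2(c1, f2(f2(c0, c3), f2(c0, c1))))) = 1 + max(3, 3) = 4
depth(f2(c3, c1)) = 1 + max(0, 0) = 1
depth(f2(c1, f2(c3, c1))) = 1 + max(0, 1) = 2
depth(f2(c1, c3)) = 1 + max(0, 0) = 1
depth(f2(f2(c0, c1), f2(c1, c3))) = 1 + max(1, 1) = 2
depth(f2(f2(c1, f2(c3, c1)), f2(f2(c0, c1), f2(c1, c3)))) = 1 + max(2, 2) = 3
depth(f2(f2(c0, c1), c0)) = 1 + max(1, 0) = 2
depth(f2(f2(c0, c1), c1)) = 1 + max(1, 0) = 2
depth(f2(f2(f2(c0, c1), c0), f2(f2(c0, c1), c1))) = 1 + max(2, 2) = 3
depth(f2(f2(f2(f2(c0, c1), c0), f2(f2(c0, c1), c1)), f2(c1, c1))) = 1 + max(3, 1) = 4
depth(f2(f2(f2(c1, f2(c3, c1)), f2(f2(c0, c1), f2(c1, c3))), f2(f2(f2(f2(c0, c1), c0), f2(f2(c0, c1), c1)), f2(c1, c1)))) = 1 + max(3, 4) = 5
depth(f2(f2(f2(f2(f2(c1, c1), f2(c3, c0)), f2(f2(c0, c0), f2(c0, c1))), f2(c1, f2(f2(c0, c3), f2(c0, c1)))), f2(f2(f2(c1, f2(c3, c1)), f2(f2(c0, c1), f2(c1, c3))), f2(f2(f2(f2(c0, c1), c0), f2(f2(c0, c1), c1)), f2(c1, c1))))) = 1 + max(4, 5) = 6

6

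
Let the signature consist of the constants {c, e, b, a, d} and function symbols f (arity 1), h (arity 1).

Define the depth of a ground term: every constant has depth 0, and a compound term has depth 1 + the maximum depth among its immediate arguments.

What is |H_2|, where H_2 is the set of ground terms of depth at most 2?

35

If N_k denotes the number of depth-≤k ground terms, the 5 constants give N_0 = 5, and each function symbol of arity r contributes N_{k-1}^r new terms at level k: N_k = 5 + N_{k-1} + N_{k-1}.
N_0 = 5
N_1 = 5 + 5 + 5 = 15
N_2 = 5 + 15 + 15 = 35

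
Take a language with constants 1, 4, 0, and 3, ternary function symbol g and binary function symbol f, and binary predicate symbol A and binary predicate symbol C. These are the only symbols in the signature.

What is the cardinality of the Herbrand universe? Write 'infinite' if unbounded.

infinite

The signature has at least one function symbol (g, arity 3) and at least one constant (1).
Iterating g gives infinitely many distinct ground terms: 1, g(1, 1, 1), g(g(1, 1, 1), g(1, 1, 1), g(1, 1, 1)), ...
So the Herbrand universe is infinite.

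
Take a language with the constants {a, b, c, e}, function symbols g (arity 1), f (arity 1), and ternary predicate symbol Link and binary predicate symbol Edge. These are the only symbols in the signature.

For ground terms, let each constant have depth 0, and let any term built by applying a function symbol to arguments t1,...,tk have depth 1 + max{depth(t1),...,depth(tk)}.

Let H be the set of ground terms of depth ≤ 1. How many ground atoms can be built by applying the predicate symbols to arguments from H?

1872

First count ground terms of depth ≤ 1.
Write N_k for the number of ground terms of depth ≤ k. A term of depth ≤ k is either a constant or a function symbol applied to arguments of depth ≤ k−1, so N_k = 4 + N_{k-1} + N_{k-1}.
N_0 = 4
N_1 = 4 + 4 + 4 = 12
Explicitly: a, b, c, e, g(a), g(b), g(c), g(e), f(a), f(b), f(c), f(e).
So |H| = 12.
A ground atom is a predicate applied to a tuple of terms from H, so the count is the sum over predicates of |H|^arity:
  Link: 12^3 = 1728;  Edge: 12^2 = 144
Total ground atoms: 1728 + 144 = 1872.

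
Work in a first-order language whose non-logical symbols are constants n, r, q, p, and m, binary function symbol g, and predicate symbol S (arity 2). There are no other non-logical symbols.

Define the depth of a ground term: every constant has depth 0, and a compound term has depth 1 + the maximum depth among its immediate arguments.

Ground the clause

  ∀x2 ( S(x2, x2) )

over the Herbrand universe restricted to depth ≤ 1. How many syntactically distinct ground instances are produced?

30

Ground terms of depth ≤ 1:
  Write N_k for the number of ground terms of depth ≤ k. A term of depth ≤ k is either a constant or a function symbol applied to arguments of depth ≤ k−1, so N_k = 5 + N_{k-1}^2.
  N_0 = 5
  N_1 = 5 + 5^2 = 30
So there are 30 ground terms available for substitution.
The clause has 1 distinct variable (x2), which appears in the body. In the free term algebra distinct substitutions yield syntactically distinct ground instances.
Number of ground instances = 30.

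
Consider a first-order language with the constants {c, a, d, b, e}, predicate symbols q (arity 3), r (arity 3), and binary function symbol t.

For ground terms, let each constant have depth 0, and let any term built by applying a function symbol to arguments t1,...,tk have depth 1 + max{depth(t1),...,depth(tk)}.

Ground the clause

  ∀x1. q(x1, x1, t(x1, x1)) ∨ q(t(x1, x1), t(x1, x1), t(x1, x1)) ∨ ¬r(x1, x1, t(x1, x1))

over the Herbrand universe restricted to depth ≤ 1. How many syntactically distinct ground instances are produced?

30

Ground terms of depth ≤ 1:
  If N_k denotes the number of depth-≤k ground terms, the 5 constants give N_0 = 5, and each function symbol of arity r contributes N_{k-1}^r new terms at level k: N_k = 5 + N_{k-1}^2.
  N_0 = 5
  N_1 = 5 + 5^2 = 30
So there are 30 ground terms available for substitution.
The variable x1 ranges independently over the available ground terms, and distinct assignments produce distinct instances.
Number of ground instances = 30.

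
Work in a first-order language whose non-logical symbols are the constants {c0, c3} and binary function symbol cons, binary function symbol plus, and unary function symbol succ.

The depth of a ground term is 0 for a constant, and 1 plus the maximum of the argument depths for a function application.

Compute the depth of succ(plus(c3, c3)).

depth(plus(c3, c3)) = 1 + max(0, 0) = 1
depth(succ(plus(c3, c3))) = 1 + depth(plus(c3, c3)) = 1 + 1 = 2

2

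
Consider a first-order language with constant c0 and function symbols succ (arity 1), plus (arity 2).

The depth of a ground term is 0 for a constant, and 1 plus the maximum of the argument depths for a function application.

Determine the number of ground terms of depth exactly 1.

Count level by level. With function symbols succ/1, plus/2, the terms of depth ≤ k are the 1 constant together with each function applied to depth-≤(k−1) tuples, so N_k = 1 + N_{k-1} + N_{k-1}^2.
N_0 = 1
N_1 = 1 + 1 + 1^2 = 3
Terms of depth exactly 1: N_1 − N_0 = 3 − 1 = 2.

2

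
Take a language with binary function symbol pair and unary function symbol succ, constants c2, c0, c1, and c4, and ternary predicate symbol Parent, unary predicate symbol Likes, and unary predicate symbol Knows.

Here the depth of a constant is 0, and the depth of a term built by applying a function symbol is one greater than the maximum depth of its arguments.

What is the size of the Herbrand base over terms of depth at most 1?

First count ground terms of depth ≤ 1.
Count level by level. With function symbols pair/2, succ/1, the terms of depth ≤ k are the 4 constants together with each function applied to depth-≤(k−1) tuples, so N_k = 4 + N_{k-1}^2 + N_{k-1}.
N_0 = 4
N_1 = 4 + 4^2 + 4 = 24
So |H| = 24.
Each predicate of arity r yields |H|^r ground atoms (one per choice of an r-tuple from H):
  Parent: 24^3 = 13824;  Likes: 24;  Knows: 24
Total ground atoms: 13824 + 24 + 24 = 13872.

13872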